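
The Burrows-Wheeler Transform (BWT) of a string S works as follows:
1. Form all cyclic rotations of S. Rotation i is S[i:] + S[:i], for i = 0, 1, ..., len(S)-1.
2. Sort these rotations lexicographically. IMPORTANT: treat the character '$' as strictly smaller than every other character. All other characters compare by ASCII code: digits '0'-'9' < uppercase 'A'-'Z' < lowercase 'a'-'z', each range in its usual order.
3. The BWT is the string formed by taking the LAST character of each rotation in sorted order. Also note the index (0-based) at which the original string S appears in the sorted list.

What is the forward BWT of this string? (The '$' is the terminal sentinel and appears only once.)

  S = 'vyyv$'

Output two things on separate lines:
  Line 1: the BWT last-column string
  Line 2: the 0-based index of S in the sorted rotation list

All 5 rotations (rotation i = S[i:]+S[:i]):
  rot[0] = vyyv$
  rot[1] = yyv$v
  rot[2] = yv$vy
  rot[3] = v$vyy
  rot[4] = $vyyv
Sorted (with $ < everything):
  sorted[0] = $vyyv  (last char: 'v')
  sorted[1] = v$vyy  (last char: 'y')
  sorted[2] = vyyv$  (last char: '$')
  sorted[3] = yv$vy  (last char: 'y')
  sorted[4] = yyv$v  (last char: 'v')
Last column: vy$yv
Original string S is at sorted index 2

Answer: vy$yv
2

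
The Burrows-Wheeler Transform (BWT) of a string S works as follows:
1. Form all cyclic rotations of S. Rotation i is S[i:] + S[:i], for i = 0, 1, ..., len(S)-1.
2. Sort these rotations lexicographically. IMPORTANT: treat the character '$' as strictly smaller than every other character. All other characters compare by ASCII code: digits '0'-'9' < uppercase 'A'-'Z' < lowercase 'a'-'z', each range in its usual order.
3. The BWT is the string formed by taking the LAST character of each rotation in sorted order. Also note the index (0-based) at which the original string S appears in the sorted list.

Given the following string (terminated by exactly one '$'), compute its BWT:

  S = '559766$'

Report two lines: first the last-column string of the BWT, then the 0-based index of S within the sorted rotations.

Answer: 6$56795
1

Derivation:
All 7 rotations (rotation i = S[i:]+S[:i]):
  rot[0] = 559766$
  rot[1] = 59766$5
  rot[2] = 9766$55
  rot[3] = 766$559
  rot[4] = 66$5597
  rot[5] = 6$55976
  rot[6] = $559766
Sorted (with $ < everything):
  sorted[0] = $559766  (last char: '6')
  sorted[1] = 559766$  (last char: '$')
  sorted[2] = 59766$5  (last char: '5')
  sorted[3] = 6$55976  (last char: '6')
  sorted[4] = 66$5597  (last char: '7')
  sorted[5] = 766$559  (last char: '9')
  sorted[6] = 9766$55  (last char: '5')
Last column: 6$56795
Original string S is at sorted index 1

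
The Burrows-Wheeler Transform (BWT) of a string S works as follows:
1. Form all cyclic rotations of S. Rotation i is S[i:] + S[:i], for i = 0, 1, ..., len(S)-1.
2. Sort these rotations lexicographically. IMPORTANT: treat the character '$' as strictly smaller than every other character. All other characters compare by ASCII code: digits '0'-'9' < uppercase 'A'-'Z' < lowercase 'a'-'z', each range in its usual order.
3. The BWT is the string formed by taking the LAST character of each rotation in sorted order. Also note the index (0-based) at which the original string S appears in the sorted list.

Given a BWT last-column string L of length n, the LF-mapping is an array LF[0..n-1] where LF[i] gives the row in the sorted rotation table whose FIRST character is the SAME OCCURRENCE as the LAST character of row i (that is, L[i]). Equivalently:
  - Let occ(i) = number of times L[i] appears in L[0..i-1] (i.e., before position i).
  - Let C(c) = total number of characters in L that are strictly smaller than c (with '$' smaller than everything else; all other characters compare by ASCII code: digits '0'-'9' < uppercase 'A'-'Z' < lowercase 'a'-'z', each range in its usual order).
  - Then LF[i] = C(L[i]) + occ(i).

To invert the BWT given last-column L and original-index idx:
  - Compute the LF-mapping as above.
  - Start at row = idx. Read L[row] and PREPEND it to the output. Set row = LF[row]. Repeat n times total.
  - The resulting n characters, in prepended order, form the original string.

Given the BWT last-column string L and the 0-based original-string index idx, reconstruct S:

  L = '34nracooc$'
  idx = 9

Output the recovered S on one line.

LF mapping: 1 2 6 9 3 4 7 8 5 0
Walk LF starting at row 9, prepending L[row]:
  step 1: row=9, L[9]='$', prepend. Next row=LF[9]=0
  step 2: row=0, L[0]='3', prepend. Next row=LF[0]=1
  step 3: row=1, L[1]='4', prepend. Next row=LF[1]=2
  step 4: row=2, L[2]='n', prepend. Next row=LF[2]=6
  step 5: row=6, L[6]='o', prepend. Next row=LF[6]=7
  step 6: row=7, L[7]='o', prepend. Next row=LF[7]=8
  step 7: row=8, L[8]='c', prepend. Next row=LF[8]=5
  step 8: row=5, L[5]='c', prepend. Next row=LF[5]=4
  step 9: row=4, L[4]='a', prepend. Next row=LF[4]=3
  step 10: row=3, L[3]='r', prepend. Next row=LF[3]=9
Reversed output: raccoon43$

Answer: raccoon43$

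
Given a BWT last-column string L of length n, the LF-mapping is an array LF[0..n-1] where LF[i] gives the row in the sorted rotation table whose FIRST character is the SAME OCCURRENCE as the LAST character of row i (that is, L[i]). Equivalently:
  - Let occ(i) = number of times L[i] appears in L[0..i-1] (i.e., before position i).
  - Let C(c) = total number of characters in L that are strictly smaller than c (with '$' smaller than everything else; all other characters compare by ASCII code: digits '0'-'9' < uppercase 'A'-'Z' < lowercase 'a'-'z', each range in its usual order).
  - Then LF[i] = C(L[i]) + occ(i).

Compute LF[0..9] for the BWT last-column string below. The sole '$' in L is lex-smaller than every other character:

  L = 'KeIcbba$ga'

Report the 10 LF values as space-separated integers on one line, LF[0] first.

Answer: 2 8 1 7 5 6 3 0 9 4

Derivation:
Char counts: '$':1, 'I':1, 'K':1, 'a':2, 'b':2, 'c':1, 'e':1, 'g':1
C (first-col start): C('$')=0, C('I')=1, C('K')=2, C('a')=3, C('b')=5, C('c')=7, C('e')=8, C('g')=9
L[0]='K': occ=0, LF[0]=C('K')+0=2+0=2
L[1]='e': occ=0, LF[1]=C('e')+0=8+0=8
L[2]='I': occ=0, LF[2]=C('I')+0=1+0=1
L[3]='c': occ=0, LF[3]=C('c')+0=7+0=7
L[4]='b': occ=0, LF[4]=C('b')+0=5+0=5
L[5]='b': occ=1, LF[5]=C('b')+1=5+1=6
L[6]='a': occ=0, LF[6]=C('a')+0=3+0=3
L[7]='$': occ=0, LF[7]=C('$')+0=0+0=0
L[8]='g': occ=0, LF[8]=C('g')+0=9+0=9
L[9]='a': occ=1, LF[9]=C('a')+1=3+1=4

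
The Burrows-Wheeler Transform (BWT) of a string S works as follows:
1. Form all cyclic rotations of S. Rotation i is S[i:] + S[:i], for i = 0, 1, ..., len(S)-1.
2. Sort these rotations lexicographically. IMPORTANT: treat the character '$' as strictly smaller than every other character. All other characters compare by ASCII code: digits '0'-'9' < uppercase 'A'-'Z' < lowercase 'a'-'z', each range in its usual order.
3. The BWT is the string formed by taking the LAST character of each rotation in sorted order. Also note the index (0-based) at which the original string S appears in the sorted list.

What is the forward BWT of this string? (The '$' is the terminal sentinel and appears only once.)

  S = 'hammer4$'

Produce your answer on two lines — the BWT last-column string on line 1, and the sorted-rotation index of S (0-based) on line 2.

All 8 rotations (rotation i = S[i:]+S[:i]):
  rot[0] = hammer4$
  rot[1] = ammer4$h
  rot[2] = mmer4$ha
  rot[3] = mer4$ham
  rot[4] = er4$hamm
  rot[5] = r4$hamme
  rot[6] = 4$hammer
  rot[7] = $hammer4
Sorted (with $ < everything):
  sorted[0] = $hammer4  (last char: '4')
  sorted[1] = 4$hammer  (last char: 'r')
  sorted[2] = ammer4$h  (last char: 'h')
  sorted[3] = er4$hamm  (last char: 'm')
  sorted[4] = hammer4$  (last char: '$')
  sorted[5] = mer4$ham  (last char: 'm')
  sorted[6] = mmer4$ha  (last char: 'a')
  sorted[7] = r4$hamme  (last char: 'e')
Last column: 4rhm$mae
Original string S is at sorted index 4

Answer: 4rhm$mae
4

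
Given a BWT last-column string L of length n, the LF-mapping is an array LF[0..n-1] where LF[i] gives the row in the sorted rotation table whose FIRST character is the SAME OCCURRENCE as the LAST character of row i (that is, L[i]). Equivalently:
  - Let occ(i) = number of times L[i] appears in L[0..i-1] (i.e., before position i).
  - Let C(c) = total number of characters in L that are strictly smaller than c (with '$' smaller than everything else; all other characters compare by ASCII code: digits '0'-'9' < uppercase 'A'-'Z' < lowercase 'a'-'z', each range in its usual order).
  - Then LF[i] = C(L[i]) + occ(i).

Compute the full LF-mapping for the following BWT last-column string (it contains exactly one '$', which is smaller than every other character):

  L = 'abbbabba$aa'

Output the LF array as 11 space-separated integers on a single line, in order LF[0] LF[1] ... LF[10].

Char counts: '$':1, 'a':5, 'b':5
C (first-col start): C('$')=0, C('a')=1, C('b')=6
L[0]='a': occ=0, LF[0]=C('a')+0=1+0=1
L[1]='b': occ=0, LF[1]=C('b')+0=6+0=6
L[2]='b': occ=1, LF[2]=C('b')+1=6+1=7
L[3]='b': occ=2, LF[3]=C('b')+2=6+2=8
L[4]='a': occ=1, LF[4]=C('a')+1=1+1=2
L[5]='b': occ=3, LF[5]=C('b')+3=6+3=9
L[6]='b': occ=4, LF[6]=C('b')+4=6+4=10
L[7]='a': occ=2, LF[7]=C('a')+2=1+2=3
L[8]='$': occ=0, LF[8]=C('$')+0=0+0=0
L[9]='a': occ=3, LF[9]=C('a')+3=1+3=4
L[10]='a': occ=4, LF[10]=C('a')+4=1+4=5

Answer: 1 6 7 8 2 9 10 3 0 4 5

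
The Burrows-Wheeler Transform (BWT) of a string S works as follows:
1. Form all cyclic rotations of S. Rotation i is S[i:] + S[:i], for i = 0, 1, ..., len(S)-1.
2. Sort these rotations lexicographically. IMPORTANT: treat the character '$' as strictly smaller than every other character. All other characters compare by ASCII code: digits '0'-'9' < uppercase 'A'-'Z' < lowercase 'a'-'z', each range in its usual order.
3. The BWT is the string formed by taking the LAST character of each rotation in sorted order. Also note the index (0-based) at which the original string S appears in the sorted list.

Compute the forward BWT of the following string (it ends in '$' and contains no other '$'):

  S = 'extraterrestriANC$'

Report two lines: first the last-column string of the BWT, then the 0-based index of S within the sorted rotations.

Answer: CiNArtr$rtrteeaxse
7

Derivation:
All 18 rotations (rotation i = S[i:]+S[:i]):
  rot[0] = extraterrestriANC$
  rot[1] = xtraterrestriANC$e
  rot[2] = traterrestriANC$ex
  rot[3] = raterrestriANC$ext
  rot[4] = aterrestriANC$extr
  rot[5] = terrestriANC$extra
  rot[6] = errestriANC$extrat
  rot[7] = rrestriANC$extrate
  rot[8] = restriANC$extrater
  rot[9] = estriANC$extraterr
  rot[10] = striANC$extraterre
  rot[11] = triANC$extraterres
  rot[12] = riANC$extraterrest
  rot[13] = iANC$extraterrestr
  rot[14] = ANC$extraterrestri
  rot[15] = NC$extraterrestriA
  rot[16] = C$extraterrestriAN
  rot[17] = $extraterrestriANC
Sorted (with $ < everything):
  sorted[0] = $extraterrestriANC  (last char: 'C')
  sorted[1] = ANC$extraterrestri  (last char: 'i')
  sorted[2] = C$extraterrestriAN  (last char: 'N')
  sorted[3] = NC$extraterrestriA  (last char: 'A')
  sorted[4] = aterrestriANC$extr  (last char: 'r')
  sorted[5] = errestriANC$extrat  (last char: 't')
  sorted[6] = estriANC$extraterr  (last char: 'r')
  sorted[7] = extraterrestriANC$  (last char: '$')
  sorted[8] = iANC$extraterrestr  (last char: 'r')
  sorted[9] = raterrestriANC$ext  (last char: 't')
  sorted[10] = restriANC$extrater  (last char: 'r')
  sorted[11] = riANC$extraterrest  (last char: 't')
  sorted[12] = rrestriANC$extrate  (last char: 'e')
  sorted[13] = striANC$extraterre  (last char: 'e')
  sorted[14] = terrestriANC$extra  (last char: 'a')
  sorted[15] = traterrestriANC$ex  (last char: 'x')
  sorted[16] = triANC$extraterres  (last char: 's')
  sorted[17] = xtraterrestriANC$e  (last char: 'e')
Last column: CiNArtr$rtrteeaxse
Original string S is at sorted index 7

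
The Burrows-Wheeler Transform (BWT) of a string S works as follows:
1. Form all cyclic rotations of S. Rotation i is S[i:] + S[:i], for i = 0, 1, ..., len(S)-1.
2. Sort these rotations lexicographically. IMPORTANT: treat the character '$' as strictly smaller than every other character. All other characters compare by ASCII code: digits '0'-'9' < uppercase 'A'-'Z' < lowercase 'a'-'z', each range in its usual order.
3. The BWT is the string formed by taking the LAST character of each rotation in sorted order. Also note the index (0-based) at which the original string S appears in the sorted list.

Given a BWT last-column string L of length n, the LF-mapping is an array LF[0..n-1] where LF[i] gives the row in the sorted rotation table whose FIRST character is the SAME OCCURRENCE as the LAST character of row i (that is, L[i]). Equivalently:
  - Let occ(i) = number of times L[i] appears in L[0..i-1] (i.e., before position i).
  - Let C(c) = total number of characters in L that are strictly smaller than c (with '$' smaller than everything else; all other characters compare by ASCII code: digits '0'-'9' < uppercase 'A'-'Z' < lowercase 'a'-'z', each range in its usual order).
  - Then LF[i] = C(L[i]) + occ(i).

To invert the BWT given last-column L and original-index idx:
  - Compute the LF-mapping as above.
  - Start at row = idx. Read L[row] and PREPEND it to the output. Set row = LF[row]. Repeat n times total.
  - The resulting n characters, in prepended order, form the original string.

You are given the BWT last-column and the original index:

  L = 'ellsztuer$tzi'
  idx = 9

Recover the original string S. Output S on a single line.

LF mapping: 1 4 5 7 11 8 10 2 6 0 9 12 3
Walk LF starting at row 9, prepending L[row]:
  step 1: row=9, L[9]='$', prepend. Next row=LF[9]=0
  step 2: row=0, L[0]='e', prepend. Next row=LF[0]=1
  step 3: row=1, L[1]='l', prepend. Next row=LF[1]=4
  step 4: row=4, L[4]='z', prepend. Next row=LF[4]=11
  step 5: row=11, L[11]='z', prepend. Next row=LF[11]=12
  step 6: row=12, L[12]='i', prepend. Next row=LF[12]=3
  step 7: row=3, L[3]='s', prepend. Next row=LF[3]=7
  step 8: row=7, L[7]='e', prepend. Next row=LF[7]=2
  step 9: row=2, L[2]='l', prepend. Next row=LF[2]=5
  step 10: row=5, L[5]='t', prepend. Next row=LF[5]=8
  step 11: row=8, L[8]='r', prepend. Next row=LF[8]=6
  step 12: row=6, L[6]='u', prepend. Next row=LF[6]=10
  step 13: row=10, L[10]='t', prepend. Next row=LF[10]=9
Reversed output: turtlesizzle$

Answer: turtlesizzle$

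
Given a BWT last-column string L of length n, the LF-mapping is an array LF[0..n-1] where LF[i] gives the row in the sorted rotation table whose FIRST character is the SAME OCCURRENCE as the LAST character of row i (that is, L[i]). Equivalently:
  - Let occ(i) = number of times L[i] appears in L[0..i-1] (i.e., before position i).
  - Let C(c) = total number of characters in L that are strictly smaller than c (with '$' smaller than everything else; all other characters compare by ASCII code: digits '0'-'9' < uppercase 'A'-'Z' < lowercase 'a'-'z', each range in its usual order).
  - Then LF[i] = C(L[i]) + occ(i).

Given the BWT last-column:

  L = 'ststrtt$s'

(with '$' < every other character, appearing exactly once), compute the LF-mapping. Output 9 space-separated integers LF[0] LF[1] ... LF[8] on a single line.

Char counts: '$':1, 'r':1, 's':3, 't':4
C (first-col start): C('$')=0, C('r')=1, C('s')=2, C('t')=5
L[0]='s': occ=0, LF[0]=C('s')+0=2+0=2
L[1]='t': occ=0, LF[1]=C('t')+0=5+0=5
L[2]='s': occ=1, LF[2]=C('s')+1=2+1=3
L[3]='t': occ=1, LF[3]=C('t')+1=5+1=6
L[4]='r': occ=0, LF[4]=C('r')+0=1+0=1
L[5]='t': occ=2, LF[5]=C('t')+2=5+2=7
L[6]='t': occ=3, LF[6]=C('t')+3=5+3=8
L[7]='$': occ=0, LF[7]=C('$')+0=0+0=0
L[8]='s': occ=2, LF[8]=C('s')+2=2+2=4

Answer: 2 5 3 6 1 7 8 0 4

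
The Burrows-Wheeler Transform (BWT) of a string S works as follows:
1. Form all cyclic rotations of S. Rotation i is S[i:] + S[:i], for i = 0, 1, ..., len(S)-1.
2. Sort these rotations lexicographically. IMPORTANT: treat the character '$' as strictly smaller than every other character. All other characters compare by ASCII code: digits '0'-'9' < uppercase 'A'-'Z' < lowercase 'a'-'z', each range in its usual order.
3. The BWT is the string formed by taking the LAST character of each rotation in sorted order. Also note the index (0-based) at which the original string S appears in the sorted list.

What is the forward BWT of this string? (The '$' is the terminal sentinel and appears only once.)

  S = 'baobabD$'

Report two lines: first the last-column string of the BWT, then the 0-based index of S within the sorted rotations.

All 8 rotations (rotation i = S[i:]+S[:i]):
  rot[0] = baobabD$
  rot[1] = aobabD$b
  rot[2] = obabD$ba
  rot[3] = babD$bao
  rot[4] = abD$baob
  rot[5] = bD$baoba
  rot[6] = D$baobab
  rot[7] = $baobabD
Sorted (with $ < everything):
  sorted[0] = $baobabD  (last char: 'D')
  sorted[1] = D$baobab  (last char: 'b')
  sorted[2] = abD$baob  (last char: 'b')
  sorted[3] = aobabD$b  (last char: 'b')
  sorted[4] = bD$baoba  (last char: 'a')
  sorted[5] = babD$bao  (last char: 'o')
  sorted[6] = baobabD$  (last char: '$')
  sorted[7] = obabD$ba  (last char: 'a')
Last column: Dbbbao$a
Original string S is at sorted index 6

Answer: Dbbbao$a
6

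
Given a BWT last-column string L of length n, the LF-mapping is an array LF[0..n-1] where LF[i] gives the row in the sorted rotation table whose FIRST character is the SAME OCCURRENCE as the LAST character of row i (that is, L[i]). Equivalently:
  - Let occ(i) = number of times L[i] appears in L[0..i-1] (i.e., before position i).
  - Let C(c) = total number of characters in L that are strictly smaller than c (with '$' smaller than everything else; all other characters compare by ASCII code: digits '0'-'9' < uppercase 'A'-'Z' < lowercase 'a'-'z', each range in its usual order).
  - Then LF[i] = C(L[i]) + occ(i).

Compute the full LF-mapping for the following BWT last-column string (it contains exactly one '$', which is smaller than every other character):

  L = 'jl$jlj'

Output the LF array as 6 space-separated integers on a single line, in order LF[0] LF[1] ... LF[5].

Char counts: '$':1, 'j':3, 'l':2
C (first-col start): C('$')=0, C('j')=1, C('l')=4
L[0]='j': occ=0, LF[0]=C('j')+0=1+0=1
L[1]='l': occ=0, LF[1]=C('l')+0=4+0=4
L[2]='$': occ=0, LF[2]=C('$')+0=0+0=0
L[3]='j': occ=1, LF[3]=C('j')+1=1+1=2
L[4]='l': occ=1, LF[4]=C('l')+1=4+1=5
L[5]='j': occ=2, LF[5]=C('j')+2=1+2=3

Answer: 1 4 0 2 5 3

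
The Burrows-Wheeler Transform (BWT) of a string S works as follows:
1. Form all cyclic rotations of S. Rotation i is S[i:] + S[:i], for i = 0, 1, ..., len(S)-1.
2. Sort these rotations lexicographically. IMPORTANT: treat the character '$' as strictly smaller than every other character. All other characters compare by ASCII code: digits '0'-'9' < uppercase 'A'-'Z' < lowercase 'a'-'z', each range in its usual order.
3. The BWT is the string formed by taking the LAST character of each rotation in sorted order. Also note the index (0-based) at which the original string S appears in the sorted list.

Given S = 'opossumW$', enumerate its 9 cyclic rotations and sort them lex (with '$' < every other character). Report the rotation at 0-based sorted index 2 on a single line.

All 9 rotations (rotation i = S[i:]+S[:i]):
  rot[0] = opossumW$
  rot[1] = possumW$o
  rot[2] = ossumW$op
  rot[3] = ssumW$opo
  rot[4] = sumW$opos
  rot[5] = umW$oposs
  rot[6] = mW$opossu
  rot[7] = W$opossum
  rot[8] = $opossumW
Sorted (with $ < everything):
  sorted[0] = $opossumW
  sorted[1] = W$opossum
  sorted[2] = mW$opossu
  sorted[3] = opossumW$
  sorted[4] = ossumW$op
  sorted[5] = possumW$o
  sorted[6] = ssumW$opo
  sorted[7] = sumW$opos
  sorted[8] = umW$oposs
sorted[2] = mW$opossu

Answer: mW$opossu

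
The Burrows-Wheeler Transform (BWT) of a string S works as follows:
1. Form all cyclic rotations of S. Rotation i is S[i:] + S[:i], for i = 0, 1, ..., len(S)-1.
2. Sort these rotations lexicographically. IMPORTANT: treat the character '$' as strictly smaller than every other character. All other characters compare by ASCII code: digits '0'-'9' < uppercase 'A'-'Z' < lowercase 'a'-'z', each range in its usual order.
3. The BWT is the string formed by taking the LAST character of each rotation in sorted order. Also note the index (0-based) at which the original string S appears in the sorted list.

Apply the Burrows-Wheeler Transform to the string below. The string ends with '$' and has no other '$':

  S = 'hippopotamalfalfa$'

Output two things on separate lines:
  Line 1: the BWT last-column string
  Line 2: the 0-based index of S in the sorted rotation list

Answer: affmtll$haaapppoio
7

Derivation:
All 18 rotations (rotation i = S[i:]+S[:i]):
  rot[0] = hippopotamalfalfa$
  rot[1] = ippopotamalfalfa$h
  rot[2] = ppopotamalfalfa$hi
  rot[3] = popotamalfalfa$hip
  rot[4] = opotamalfalfa$hipp
  rot[5] = potamalfalfa$hippo
  rot[6] = otamalfalfa$hippop
  rot[7] = tamalfalfa$hippopo
  rot[8] = amalfalfa$hippopot
  rot[9] = malfalfa$hippopota
  rot[10] = alfalfa$hippopotam
  rot[11] = lfalfa$hippopotama
  rot[12] = falfa$hippopotamal
  rot[13] = alfa$hippopotamalf
  rot[14] = lfa$hippopotamalfa
  rot[15] = fa$hippopotamalfal
  rot[16] = a$hippopotamalfalf
  rot[17] = $hippopotamalfalfa
Sorted (with $ < everything):
  sorted[0] = $hippopotamalfalfa  (last char: 'a')
  sorted[1] = a$hippopotamalfalf  (last char: 'f')
  sorted[2] = alfa$hippopotamalf  (last char: 'f')
  sorted[3] = alfalfa$hippopotam  (last char: 'm')
  sorted[4] = amalfalfa$hippopot  (last char: 't')
  sorted[5] = fa$hippopotamalfal  (last char: 'l')
  sorted[6] = falfa$hippopotamal  (last char: 'l')
  sorted[7] = hippopotamalfalfa$  (last char: '$')
  sorted[8] = ippopotamalfalfa$h  (last char: 'h')
  sorted[9] = lfa$hippopotamalfa  (last char: 'a')
  sorted[10] = lfalfa$hippopotama  (last char: 'a')
  sorted[11] = malfalfa$hippopota  (last char: 'a')
  sorted[12] = opotamalfalfa$hipp  (last char: 'p')
  sorted[13] = otamalfalfa$hippop  (last char: 'p')
  sorted[14] = popotamalfalfa$hip  (last char: 'p')
  sorted[15] = potamalfalfa$hippo  (last char: 'o')
  sorted[16] = ppopotamalfalfa$hi  (last char: 'i')
  sorted[17] = tamalfalfa$hippopo  (last char: 'o')
Last column: affmtll$haaapppoio
Original string S is at sorted index 7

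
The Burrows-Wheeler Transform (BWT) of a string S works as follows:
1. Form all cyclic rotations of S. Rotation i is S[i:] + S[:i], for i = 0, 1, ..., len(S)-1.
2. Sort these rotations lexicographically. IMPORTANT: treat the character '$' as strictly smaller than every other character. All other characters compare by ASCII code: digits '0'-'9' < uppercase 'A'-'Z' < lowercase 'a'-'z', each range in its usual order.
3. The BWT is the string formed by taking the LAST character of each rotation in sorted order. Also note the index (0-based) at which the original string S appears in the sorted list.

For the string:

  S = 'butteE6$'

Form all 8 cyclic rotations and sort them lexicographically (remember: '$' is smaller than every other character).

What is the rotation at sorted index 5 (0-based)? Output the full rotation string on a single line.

Answer: teE6$but

Derivation:
All 8 rotations (rotation i = S[i:]+S[:i]):
  rot[0] = butteE6$
  rot[1] = utteE6$b
  rot[2] = tteE6$bu
  rot[3] = teE6$but
  rot[4] = eE6$butt
  rot[5] = E6$butte
  rot[6] = 6$butteE
  rot[7] = $butteE6
Sorted (with $ < everything):
  sorted[0] = $butteE6
  sorted[1] = 6$butteE
  sorted[2] = E6$butte
  sorted[3] = butteE6$
  sorted[4] = eE6$butt
  sorted[5] = teE6$but
  sorted[6] = tteE6$bu
  sorted[7] = utteE6$b
sorted[5] = teE6$but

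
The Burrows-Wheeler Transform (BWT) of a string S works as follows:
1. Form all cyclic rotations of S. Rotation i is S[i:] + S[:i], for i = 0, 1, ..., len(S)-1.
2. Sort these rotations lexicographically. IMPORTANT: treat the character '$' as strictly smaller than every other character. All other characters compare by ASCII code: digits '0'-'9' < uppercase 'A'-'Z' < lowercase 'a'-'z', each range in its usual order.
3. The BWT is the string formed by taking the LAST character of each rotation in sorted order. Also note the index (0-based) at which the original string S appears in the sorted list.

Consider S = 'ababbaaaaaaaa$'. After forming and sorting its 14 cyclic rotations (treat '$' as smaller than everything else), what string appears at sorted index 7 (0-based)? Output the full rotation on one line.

Answer: aaaaaaa$ababba

Derivation:
All 14 rotations (rotation i = S[i:]+S[:i]):
  rot[0] = ababbaaaaaaaa$
  rot[1] = babbaaaaaaaa$a
  rot[2] = abbaaaaaaaa$ab
  rot[3] = bbaaaaaaaa$aba
  rot[4] = baaaaaaaa$abab
  rot[5] = aaaaaaaa$ababb
  rot[6] = aaaaaaa$ababba
  rot[7] = aaaaaa$ababbaa
  rot[8] = aaaaa$ababbaaa
  rot[9] = aaaa$ababbaaaa
  rot[10] = aaa$ababbaaaaa
  rot[11] = aa$ababbaaaaaa
  rot[12] = a$ababbaaaaaaa
  rot[13] = $ababbaaaaaaaa
Sorted (with $ < everything):
  sorted[0] = $ababbaaaaaaaa
  sorted[1] = a$ababbaaaaaaa
  sorted[2] = aa$ababbaaaaaa
  sorted[3] = aaa$ababbaaaaa
  sorted[4] = aaaa$ababbaaaa
  sorted[5] = aaaaa$ababbaaa
  sorted[6] = aaaaaa$ababbaa
  sorted[7] = aaaaaaa$ababba
  sorted[8] = aaaaaaaa$ababb
  sorted[9] = ababbaaaaaaaa$
  sorted[10] = abbaaaaaaaa$ab
  sorted[11] = baaaaaaaa$abab
  sorted[12] = babbaaaaaaaa$a
  sorted[13] = bbaaaaaaaa$aba
sorted[7] = aaaaaaa$ababba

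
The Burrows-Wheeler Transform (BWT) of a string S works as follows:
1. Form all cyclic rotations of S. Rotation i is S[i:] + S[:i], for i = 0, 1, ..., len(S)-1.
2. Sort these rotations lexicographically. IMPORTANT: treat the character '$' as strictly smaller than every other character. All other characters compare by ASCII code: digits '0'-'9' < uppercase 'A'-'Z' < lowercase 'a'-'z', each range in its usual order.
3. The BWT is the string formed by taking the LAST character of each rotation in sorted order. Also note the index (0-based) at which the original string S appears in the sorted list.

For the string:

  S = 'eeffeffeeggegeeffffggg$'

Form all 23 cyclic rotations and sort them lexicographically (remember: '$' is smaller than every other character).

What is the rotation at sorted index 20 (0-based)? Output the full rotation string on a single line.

Answer: gg$eeffeffeeggegeeffffg

Derivation:
All 23 rotations (rotation i = S[i:]+S[:i]):
  rot[0] = eeffeffeeggegeeffffggg$
  rot[1] = effeffeeggegeeffffggg$e
  rot[2] = ffeffeeggegeeffffggg$ee
  rot[3] = feffeeggegeeffffggg$eef
  rot[4] = effeeggegeeffffggg$eeff
  rot[5] = ffeeggegeeffffggg$eeffe
  rot[6] = feeggegeeffffggg$eeffef
  rot[7] = eeggegeeffffggg$eeffeff
  rot[8] = eggegeeffffggg$eeffeffe
  rot[9] = ggegeeffffggg$eeffeffee
  rot[10] = gegeeffffggg$eeffeffeeg
  rot[11] = egeeffffggg$eeffeffeegg
  rot[12] = geeffffggg$eeffeffeegge
  rot[13] = eeffffggg$eeffeffeeggeg
  rot[14] = effffggg$eeffeffeeggege
  rot[15] = ffffggg$eeffeffeeggegee
  rot[16] = fffggg$eeffeffeeggegeef
  rot[17] = ffggg$eeffeffeeggegeeff
  rot[18] = fggg$eeffeffeeggegeefff
  rot[19] = ggg$eeffeffeeggegeeffff
  rot[20] = gg$eeffeffeeggegeeffffg
  rot[21] = g$eeffeffeeggegeeffffgg
  rot[22] = $eeffeffeeggegeeffffggg
Sorted (with $ < everything):
  sorted[0] = $eeffeffeeggegeeffffggg
  sorted[1] = eeffeffeeggegeeffffggg$
  sorted[2] = eeffffggg$eeffeffeeggeg
  sorted[3] = eeggegeeffffggg$eeffeff
  sorted[4] = effeeggegeeffffggg$eeff
  sorted[5] = effeffeeggegeeffffggg$e
  sorted[6] = effffggg$eeffeffeeggege
  sorted[7] = egeeffffggg$eeffeffeegg
  sorted[8] = eggegeeffffggg$eeffeffe
  sorted[9] = feeggegeeffffggg$eeffef
  sorted[10] = feffeeggegeeffffggg$eef
  sorted[11] = ffeeggegeeffffggg$eeffe
  sorted[12] = ffeffeeggegeeffffggg$ee
  sorted[13] = ffffggg$eeffeffeeggegee
  sorted[14] = fffggg$eeffeffeeggegeef
  sorted[15] = ffggg$eeffeffeeggegeeff
  sorted[16] = fggg$eeffeffeeggegeefff
  sorted[17] = g$eeffeffeeggegeeffffgg
  sorted[18] = geeffffggg$eeffeffeegge
  sorted[19] = gegeeffffggg$eeffeffeeg
  sorted[20] = gg$eeffeffeeggegeeffffg
  sorted[21] = ggegeeffffggg$eeffeffee
  sorted[22] = ggg$eeffeffeeggegeeffff
sorted[20] = gg$eeffeffeeggegeeffffg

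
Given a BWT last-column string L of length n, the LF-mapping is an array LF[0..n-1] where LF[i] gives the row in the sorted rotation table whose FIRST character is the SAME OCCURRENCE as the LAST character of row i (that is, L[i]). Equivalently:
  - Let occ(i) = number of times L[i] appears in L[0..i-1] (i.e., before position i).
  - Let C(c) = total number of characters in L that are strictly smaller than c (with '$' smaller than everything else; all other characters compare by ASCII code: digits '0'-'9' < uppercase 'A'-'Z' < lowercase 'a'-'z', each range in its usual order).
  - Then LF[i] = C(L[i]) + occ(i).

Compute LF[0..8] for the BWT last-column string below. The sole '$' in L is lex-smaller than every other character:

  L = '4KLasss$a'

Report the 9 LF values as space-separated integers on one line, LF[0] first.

Char counts: '$':1, '4':1, 'K':1, 'L':1, 'a':2, 's':3
C (first-col start): C('$')=0, C('4')=1, C('K')=2, C('L')=3, C('a')=4, C('s')=6
L[0]='4': occ=0, LF[0]=C('4')+0=1+0=1
L[1]='K': occ=0, LF[1]=C('K')+0=2+0=2
L[2]='L': occ=0, LF[2]=C('L')+0=3+0=3
L[3]='a': occ=0, LF[3]=C('a')+0=4+0=4
L[4]='s': occ=0, LF[4]=C('s')+0=6+0=6
L[5]='s': occ=1, LF[5]=C('s')+1=6+1=7
L[6]='s': occ=2, LF[6]=C('s')+2=6+2=8
L[7]='$': occ=0, LF[7]=C('$')+0=0+0=0
L[8]='a': occ=1, LF[8]=C('a')+1=4+1=5

Answer: 1 2 3 4 6 7 8 0 5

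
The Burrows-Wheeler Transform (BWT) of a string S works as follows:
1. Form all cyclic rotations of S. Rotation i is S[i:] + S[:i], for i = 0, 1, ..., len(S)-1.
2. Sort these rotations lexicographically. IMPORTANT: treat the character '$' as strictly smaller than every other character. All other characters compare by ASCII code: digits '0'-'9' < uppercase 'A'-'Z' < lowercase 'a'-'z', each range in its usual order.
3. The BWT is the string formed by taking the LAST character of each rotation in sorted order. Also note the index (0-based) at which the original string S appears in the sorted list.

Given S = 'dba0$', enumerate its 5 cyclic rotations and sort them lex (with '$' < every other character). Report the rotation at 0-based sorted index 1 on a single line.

Answer: 0$dba

Derivation:
All 5 rotations (rotation i = S[i:]+S[:i]):
  rot[0] = dba0$
  rot[1] = ba0$d
  rot[2] = a0$db
  rot[3] = 0$dba
  rot[4] = $dba0
Sorted (with $ < everything):
  sorted[0] = $dba0
  sorted[1] = 0$dba
  sorted[2] = a0$db
  sorted[3] = ba0$d
  sorted[4] = dba0$
sorted[1] = 0$dba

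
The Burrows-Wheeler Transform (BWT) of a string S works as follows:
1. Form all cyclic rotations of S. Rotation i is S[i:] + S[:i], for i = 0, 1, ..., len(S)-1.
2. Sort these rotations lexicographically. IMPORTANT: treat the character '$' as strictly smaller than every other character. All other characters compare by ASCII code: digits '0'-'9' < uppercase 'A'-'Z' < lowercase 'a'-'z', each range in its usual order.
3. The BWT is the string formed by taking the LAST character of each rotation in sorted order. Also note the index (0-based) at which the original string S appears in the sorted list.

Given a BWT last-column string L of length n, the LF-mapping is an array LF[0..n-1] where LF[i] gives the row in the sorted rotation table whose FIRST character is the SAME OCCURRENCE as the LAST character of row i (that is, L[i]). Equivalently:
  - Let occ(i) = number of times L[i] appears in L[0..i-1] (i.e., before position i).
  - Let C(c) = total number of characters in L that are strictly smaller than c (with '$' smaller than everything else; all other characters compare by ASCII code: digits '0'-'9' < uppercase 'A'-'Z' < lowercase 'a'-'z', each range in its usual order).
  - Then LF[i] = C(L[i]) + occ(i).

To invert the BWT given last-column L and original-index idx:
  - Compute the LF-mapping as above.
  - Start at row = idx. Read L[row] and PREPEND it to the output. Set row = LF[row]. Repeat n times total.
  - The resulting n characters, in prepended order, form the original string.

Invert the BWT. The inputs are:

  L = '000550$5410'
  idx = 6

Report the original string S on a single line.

LF mapping: 1 2 3 8 9 4 0 10 7 6 5
Walk LF starting at row 6, prepending L[row]:
  step 1: row=6, L[6]='$', prepend. Next row=LF[6]=0
  step 2: row=0, L[0]='0', prepend. Next row=LF[0]=1
  step 3: row=1, L[1]='0', prepend. Next row=LF[1]=2
  step 4: row=2, L[2]='0', prepend. Next row=LF[2]=3
  step 5: row=3, L[3]='5', prepend. Next row=LF[3]=8
  step 6: row=8, L[8]='4', prepend. Next row=LF[8]=7
  step 7: row=7, L[7]='5', prepend. Next row=LF[7]=10
  step 8: row=10, L[10]='0', prepend. Next row=LF[10]=5
  step 9: row=5, L[5]='0', prepend. Next row=LF[5]=4
  step 10: row=4, L[4]='5', prepend. Next row=LF[4]=9
  step 11: row=9, L[9]='1', prepend. Next row=LF[9]=6
Reversed output: 1500545000$

Answer: 1500545000$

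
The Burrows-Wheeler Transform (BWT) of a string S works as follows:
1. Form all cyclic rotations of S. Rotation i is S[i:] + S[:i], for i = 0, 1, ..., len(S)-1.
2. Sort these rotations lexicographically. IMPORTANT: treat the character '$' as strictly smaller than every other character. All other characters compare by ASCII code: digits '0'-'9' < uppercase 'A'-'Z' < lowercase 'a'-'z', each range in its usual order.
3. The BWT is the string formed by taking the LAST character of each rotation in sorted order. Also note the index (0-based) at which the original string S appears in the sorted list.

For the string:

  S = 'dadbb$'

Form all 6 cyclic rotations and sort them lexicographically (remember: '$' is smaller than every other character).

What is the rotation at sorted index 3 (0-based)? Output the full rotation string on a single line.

All 6 rotations (rotation i = S[i:]+S[:i]):
  rot[0] = dadbb$
  rot[1] = adbb$d
  rot[2] = dbb$da
  rot[3] = bb$dad
  rot[4] = b$dadb
  rot[5] = $dadbb
Sorted (with $ < everything):
  sorted[0] = $dadbb
  sorted[1] = adbb$d
  sorted[2] = b$dadb
  sorted[3] = bb$dad
  sorted[4] = dadbb$
  sorted[5] = dbb$da
sorted[3] = bb$dad

Answer: bb$dad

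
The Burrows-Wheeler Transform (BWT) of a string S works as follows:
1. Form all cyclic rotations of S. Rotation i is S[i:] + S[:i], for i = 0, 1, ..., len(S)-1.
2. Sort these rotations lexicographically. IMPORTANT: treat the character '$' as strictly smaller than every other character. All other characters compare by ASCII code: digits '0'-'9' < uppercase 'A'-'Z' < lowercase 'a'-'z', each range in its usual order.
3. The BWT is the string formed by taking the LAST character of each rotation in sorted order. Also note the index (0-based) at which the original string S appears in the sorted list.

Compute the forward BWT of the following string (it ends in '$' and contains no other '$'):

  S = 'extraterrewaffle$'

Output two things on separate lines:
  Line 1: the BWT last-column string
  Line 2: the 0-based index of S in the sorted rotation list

All 17 rotations (rotation i = S[i:]+S[:i]):
  rot[0] = extraterrewaffle$
  rot[1] = xtraterrewaffle$e
  rot[2] = traterrewaffle$ex
  rot[3] = raterrewaffle$ext
  rot[4] = aterrewaffle$extr
  rot[5] = terrewaffle$extra
  rot[6] = errewaffle$extrat
  rot[7] = rrewaffle$extrate
  rot[8] = rewaffle$extrater
  rot[9] = ewaffle$extraterr
  rot[10] = waffle$extraterre
  rot[11] = affle$extraterrew
  rot[12] = ffle$extraterrewa
  rot[13] = fle$extraterrewaf
  rot[14] = le$extraterrewaff
  rot[15] = e$extraterrewaffl
  rot[16] = $extraterrewaffle
Sorted (with $ < everything):
  sorted[0] = $extraterrewaffle  (last char: 'e')
  sorted[1] = affle$extraterrew  (last char: 'w')
  sorted[2] = aterrewaffle$extr  (last char: 'r')
  sorted[3] = e$extraterrewaffl  (last char: 'l')
  sorted[4] = errewaffle$extrat  (last char: 't')
  sorted[5] = ewaffle$extraterr  (last char: 'r')
  sorted[6] = extraterrewaffle$  (last char: '$')
  sorted[7] = ffle$extraterrewa  (last char: 'a')
  sorted[8] = fle$extraterrewaf  (last char: 'f')
  sorted[9] = le$extraterrewaff  (last char: 'f')
  sorted[10] = raterrewaffle$ext  (last char: 't')
  sorted[11] = rewaffle$extrater  (last char: 'r')
  sorted[12] = rrewaffle$extrate  (last char: 'e')
  sorted[13] = terrewaffle$extra  (last char: 'a')
  sorted[14] = traterrewaffle$ex  (last char: 'x')
  sorted[15] = waffle$extraterre  (last char: 'e')
  sorted[16] = xtraterrewaffle$e  (last char: 'e')
Last column: ewrltr$afftreaxee
Original string S is at sorted index 6

Answer: ewrltr$afftreaxee
6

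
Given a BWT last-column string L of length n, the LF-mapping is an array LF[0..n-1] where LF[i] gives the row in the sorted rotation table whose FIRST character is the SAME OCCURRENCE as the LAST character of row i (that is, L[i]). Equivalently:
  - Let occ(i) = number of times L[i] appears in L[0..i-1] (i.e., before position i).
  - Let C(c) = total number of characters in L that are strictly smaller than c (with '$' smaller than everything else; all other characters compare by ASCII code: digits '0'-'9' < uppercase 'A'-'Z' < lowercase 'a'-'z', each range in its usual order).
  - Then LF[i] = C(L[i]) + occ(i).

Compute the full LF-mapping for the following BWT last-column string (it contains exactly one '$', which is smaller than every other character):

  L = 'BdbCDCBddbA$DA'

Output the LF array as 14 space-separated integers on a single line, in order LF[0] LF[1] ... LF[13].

Answer: 3 11 9 5 7 6 4 12 13 10 1 0 8 2

Derivation:
Char counts: '$':1, 'A':2, 'B':2, 'C':2, 'D':2, 'b':2, 'd':3
C (first-col start): C('$')=0, C('A')=1, C('B')=3, C('C')=5, C('D')=7, C('b')=9, C('d')=11
L[0]='B': occ=0, LF[0]=C('B')+0=3+0=3
L[1]='d': occ=0, LF[1]=C('d')+0=11+0=11
L[2]='b': occ=0, LF[2]=C('b')+0=9+0=9
L[3]='C': occ=0, LF[3]=C('C')+0=5+0=5
L[4]='D': occ=0, LF[4]=C('D')+0=7+0=7
L[5]='C': occ=1, LF[5]=C('C')+1=5+1=6
L[6]='B': occ=1, LF[6]=C('B')+1=3+1=4
L[7]='d': occ=1, LF[7]=C('d')+1=11+1=12
L[8]='d': occ=2, LF[8]=C('d')+2=11+2=13
L[9]='b': occ=1, LF[9]=C('b')+1=9+1=10
L[10]='A': occ=0, LF[10]=C('A')+0=1+0=1
L[11]='$': occ=0, LF[11]=C('$')+0=0+0=0
L[12]='D': occ=1, LF[12]=C('D')+1=7+1=8
L[13]='A': occ=1, LF[13]=C('A')+1=1+1=2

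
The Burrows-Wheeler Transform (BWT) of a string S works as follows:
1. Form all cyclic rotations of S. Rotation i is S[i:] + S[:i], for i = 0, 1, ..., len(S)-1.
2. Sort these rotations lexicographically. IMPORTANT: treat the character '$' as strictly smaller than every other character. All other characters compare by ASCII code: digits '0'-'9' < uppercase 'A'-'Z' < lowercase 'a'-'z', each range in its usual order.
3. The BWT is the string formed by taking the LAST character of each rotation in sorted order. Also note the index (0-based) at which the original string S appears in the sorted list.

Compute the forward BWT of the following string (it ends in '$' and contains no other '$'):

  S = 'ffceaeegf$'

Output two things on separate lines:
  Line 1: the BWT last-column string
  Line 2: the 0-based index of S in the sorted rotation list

All 10 rotations (rotation i = S[i:]+S[:i]):
  rot[0] = ffceaeegf$
  rot[1] = fceaeegf$f
  rot[2] = ceaeegf$ff
  rot[3] = eaeegf$ffc
  rot[4] = aeegf$ffce
  rot[5] = eegf$ffcea
  rot[6] = egf$ffceae
  rot[7] = gf$ffceaee
  rot[8] = f$ffceaeeg
  rot[9] = $ffceaeegf
Sorted (with $ < everything):
  sorted[0] = $ffceaeegf  (last char: 'f')
  sorted[1] = aeegf$ffce  (last char: 'e')
  sorted[2] = ceaeegf$ff  (last char: 'f')
  sorted[3] = eaeegf$ffc  (last char: 'c')
  sorted[4] = eegf$ffcea  (last char: 'a')
  sorted[5] = egf$ffceae  (last char: 'e')
  sorted[6] = f$ffceaeeg  (last char: 'g')
  sorted[7] = fceaeegf$f  (last char: 'f')
  sorted[8] = ffceaeegf$  (last char: '$')
  sorted[9] = gf$ffceaee  (last char: 'e')
Last column: fefcaegf$e
Original string S is at sorted index 8

Answer: fefcaegf$e
8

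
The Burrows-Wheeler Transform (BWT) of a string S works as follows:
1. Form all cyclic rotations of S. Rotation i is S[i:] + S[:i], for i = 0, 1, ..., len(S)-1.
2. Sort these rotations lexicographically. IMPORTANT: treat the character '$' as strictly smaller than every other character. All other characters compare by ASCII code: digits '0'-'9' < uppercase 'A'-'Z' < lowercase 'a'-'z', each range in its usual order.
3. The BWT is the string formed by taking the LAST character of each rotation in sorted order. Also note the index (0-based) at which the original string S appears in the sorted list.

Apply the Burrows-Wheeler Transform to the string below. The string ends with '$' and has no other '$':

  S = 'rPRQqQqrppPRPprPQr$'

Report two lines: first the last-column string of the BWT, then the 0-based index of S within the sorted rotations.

All 19 rotations (rotation i = S[i:]+S[:i]):
  rot[0] = rPRQqQqrppPRPprPQr$
  rot[1] = PRQqQqrppPRPprPQr$r
  rot[2] = RQqQqrppPRPprPQr$rP
  rot[3] = QqQqrppPRPprPQr$rPR
  rot[4] = qQqrppPRPprPQr$rPRQ
  rot[5] = QqrppPRPprPQr$rPRQq
  rot[6] = qrppPRPprPQr$rPRQqQ
  rot[7] = rppPRPprPQr$rPRQqQq
  rot[8] = ppPRPprPQr$rPRQqQqr
  rot[9] = pPRPprPQr$rPRQqQqrp
  rot[10] = PRPprPQr$rPRQqQqrpp
  rot[11] = RPprPQr$rPRQqQqrppP
  rot[12] = PprPQr$rPRQqQqrppPR
  rot[13] = prPQr$rPRQqQqrppPRP
  rot[14] = rPQr$rPRQqQqrppPRPp
  rot[15] = PQr$rPRQqQqrppPRPpr
  rot[16] = Qr$rPRQqQqrppPRPprP
  rot[17] = r$rPRQqQqrppPRPprPQ
  rot[18] = $rPRQqQqrppPRPprPQr
Sorted (with $ < everything):
  sorted[0] = $rPRQqQqrppPRPprPQr  (last char: 'r')
  sorted[1] = PQr$rPRQqQqrppPRPpr  (last char: 'r')
  sorted[2] = PRPprPQr$rPRQqQqrpp  (last char: 'p')
  sorted[3] = PRQqQqrppPRPprPQr$r  (last char: 'r')
  sorted[4] = PprPQr$rPRQqQqrppPR  (last char: 'R')
  sorted[5] = QqQqrppPRPprPQr$rPR  (last char: 'R')
  sorted[6] = QqrppPRPprPQr$rPRQq  (last char: 'q')
  sorted[7] = Qr$rPRQqQqrppPRPprP  (last char: 'P')
  sorted[8] = RPprPQr$rPRQqQqrppP  (last char: 'P')
  sorted[9] = RQqQqrppPRPprPQr$rP  (last char: 'P')
  sorted[10] = pPRPprPQr$rPRQqQqrp  (last char: 'p')
  sorted[11] = ppPRPprPQr$rPRQqQqr  (last char: 'r')
  sorted[12] = prPQr$rPRQqQqrppPRP  (last char: 'P')
  sorted[13] = qQqrppPRPprPQr$rPRQ  (last char: 'Q')
  sorted[14] = qrppPRPprPQr$rPRQqQ  (last char: 'Q')
  sorted[15] = r$rPRQqQqrppPRPprPQ  (last char: 'Q')
  sorted[16] = rPQr$rPRQqQqrppPRPp  (last char: 'p')
  sorted[17] = rPRQqQqrppPRPprPQr$  (last char: '$')
  sorted[18] = rppPRPprPQr$rPRQqQq  (last char: 'q')
Last column: rrprRRqPPPprPQQQp$q
Original string S is at sorted index 17

Answer: rrprRRqPPPprPQQQp$q
17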